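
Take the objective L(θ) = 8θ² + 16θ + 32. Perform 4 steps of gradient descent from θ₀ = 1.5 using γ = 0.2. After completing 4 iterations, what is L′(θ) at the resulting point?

937.024

L′(θ) = 16θ + 16
Step 1: L′(1.5) = 40; θ₁ = 1.5 − 0.2·40 = -6.5
Step 2: L′(-6.5) = -88; θ₂ = -6.5 − 0.2·(-88) = 11.1
Step 3: L′(11.1) = 193.6; θ₃ = 11.1 − 0.2·193.6 = -27.62
Step 4: L′(-27.62) = -425.92; θ₄ = -27.62 − 0.2·(-425.92) = 57.564
L′(θ) at (57.564) = 937.024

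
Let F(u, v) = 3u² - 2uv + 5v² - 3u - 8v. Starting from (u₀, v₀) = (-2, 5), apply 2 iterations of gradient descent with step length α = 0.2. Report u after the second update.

-1.68

∇F = (6u - 2v - 3, -2u + 10v - 8)
(u₁, v₁) = (-2, 5) − 0.2·(-25, 46) = (3, -4.2)
(u₂, v₂) = (3, -4.2) − 0.2·(23.4, -56) = (-1.68, 7)
u = -1.68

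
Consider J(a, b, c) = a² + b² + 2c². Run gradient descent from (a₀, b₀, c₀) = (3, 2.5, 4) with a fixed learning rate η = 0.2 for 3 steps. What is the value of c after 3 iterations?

∇J = (2a, 2b, 4c)
(a₁, b₁, c₁) = (3, 2.5, 4) − 0.2·(6, 5, 16) = (1.8, 1.5, 0.8)
(a₂, b₂, c₂) = (1.8, 1.5, 0.8) − 0.2·(3.6, 3, 3.2) = (1.08, 0.9, 0.16)
(a₃, b₃, c₃) = (1.08, 0.9, 0.16) − 0.2·(2.16, 1.8, 0.64) = (0.648, 0.54, 0.032)
c = 0.032

0.032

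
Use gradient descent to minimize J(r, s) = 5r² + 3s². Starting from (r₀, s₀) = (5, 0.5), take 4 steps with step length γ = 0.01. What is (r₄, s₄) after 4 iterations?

(3.2805, 0.39037448)

∇J = (10r, 6s)
(r₁, s₁) = (5, 0.5) − 0.01·(50, 3) = (4.5, 0.47)
(r₂, s₂) = (4.5, 0.47) − 0.01·(45, 2.82) = (4.05, 0.4418)
(r₃, s₃) = (4.05, 0.4418) − 0.01·(40.5, 2.6508) = (3.645, 0.415292)
(r₄, s₄) = (3.645, 0.415292) − 0.01·(36.45, 2.491752) = (3.2805, 0.39037448)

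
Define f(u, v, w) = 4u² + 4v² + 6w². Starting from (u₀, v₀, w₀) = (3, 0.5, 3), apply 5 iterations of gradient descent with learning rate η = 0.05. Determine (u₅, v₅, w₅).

∇f = (8u, 8v, 12w)
Step 1: at (3, 0.5, 3), ∇f = (24, 4, 36) → (3, 0.5, 3) − 0.05·(24, 4, 36) = (1.8, 0.3, 1.2)
Step 2: at (1.8, 0.3, 1.2), ∇f = (14.4, 2.4, 14.4) → (1.8, 0.3, 1.2) − 0.05·(14.4, 2.4, 14.4) = (1.08, 0.18, 0.48)
Step 3: at (1.08, 0.18, 0.48), ∇f = (8.64, 1.44, 5.76) → (1.08, 0.18, 0.48) − 0.05·(8.64, 1.44, 5.76) = (0.648, 0.108, 0.192)
Step 4: at (0.648, 0.108, 0.192), ∇f = (5.184, 0.864, 2.304) → (0.648, 0.108, 0.192) − 0.05·(5.184, 0.864, 2.304) = (0.3888, 0.0648, 0.0768)
Step 5: at (0.3888, 0.0648, 0.0768), ∇f = (3.1104, 0.5184, 0.9216) → (0.3888, 0.0648, 0.0768) − 0.05·(3.1104, 0.5184, 0.9216) = (0.23328, 0.03888, 0.03072)

(0.23328, 0.03888, 0.03072)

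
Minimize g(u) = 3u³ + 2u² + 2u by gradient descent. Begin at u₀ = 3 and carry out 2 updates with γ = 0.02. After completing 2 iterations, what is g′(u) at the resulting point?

g′(u) = 9u² + 4u + 2
Step 1: g′(3) = 95; u₁ = 3 − 0.02·95 = 1.1
Step 2: g′(1.1) = 17.29; u₂ = 1.1 − 0.02·17.29 = 0.7542
g′(u) at (0.7542) = 10.13615876

10.13615876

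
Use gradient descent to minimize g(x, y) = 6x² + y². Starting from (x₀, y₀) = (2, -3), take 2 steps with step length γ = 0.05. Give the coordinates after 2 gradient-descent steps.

∇g = (12x, 2y)
Step 1: at (2, -3), ∇g = (24, -6) → (2, -3) − 0.05·(24, -6) = (0.8, -2.7)
Step 2: at (0.8, -2.7), ∇g = (9.6, -5.4) → (0.8, -2.7) − 0.05·(9.6, -5.4) = (0.32, -2.43)

(0.32, -2.43)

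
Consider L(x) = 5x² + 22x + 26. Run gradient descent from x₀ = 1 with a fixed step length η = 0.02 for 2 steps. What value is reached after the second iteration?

L′(x) = 10x + 22
x₁ = 1 − 0.02·32 = 0.36
x₂ = 0.36 − 0.02·25.6 = -0.152

-0.152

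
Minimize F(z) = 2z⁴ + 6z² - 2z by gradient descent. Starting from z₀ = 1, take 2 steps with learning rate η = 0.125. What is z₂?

2.828125

F′(z) = 8z³ + 12z - 2
Step 1: F′(1) = 18; z₁ = 1 − 0.125·18 = -1.25
Step 2: F′(-1.25) = -32.625; z₂ = -1.25 − 0.125·(-32.625) = 2.828125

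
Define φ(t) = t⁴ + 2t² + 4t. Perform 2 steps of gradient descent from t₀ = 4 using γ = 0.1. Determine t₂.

5243.1424

φ′(t) = 4t³ + 4t + 4
t₁ = 4 − 0.1·276 = -23.6
t₂ = -23.6 − 0.1·(-52667.424) = 5243.1424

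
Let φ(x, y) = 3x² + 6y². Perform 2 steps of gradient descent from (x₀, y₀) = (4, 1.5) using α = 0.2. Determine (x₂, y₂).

∇φ = (6x, 12y)
Step 1: at (4, 1.5), ∇φ = (24, 18) → (4, 1.5) − 0.2·(24, 18) = (-0.8, -2.1)
Step 2: at (-0.8, -2.1), ∇φ = (-4.8, -25.2) → (-0.8, -2.1) − 0.2·(-4.8, -25.2) = (0.16, 2.94)

(0.16, 2.94)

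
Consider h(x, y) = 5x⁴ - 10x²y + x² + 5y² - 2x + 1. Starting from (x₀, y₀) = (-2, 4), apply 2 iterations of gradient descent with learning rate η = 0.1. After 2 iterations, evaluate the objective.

∇h = (20x³ - 20xy + 2x - 2, -10x² + 10y)
(x₁, y₁) = (-2, 4) − 0.1·(-6, 0) = (-1.4, 4)
(x₂, y₂) = (-1.4, 4) − 0.1·(52.32, 20.4) = (-6.632, 1.96)
h(-6.632, 1.96) = 8888.08824741888

8888.08824741888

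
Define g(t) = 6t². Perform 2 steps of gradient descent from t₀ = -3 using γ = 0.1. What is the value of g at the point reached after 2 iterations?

0.0864

g′(t) = 12t
Step 1: g′(-3) = -36; t₁ = -3 − 0.1·(-36) = 0.6
Step 2: g′(0.6) = 7.2; t₂ = 0.6 − 0.1·7.2 = -0.12
g(-0.12) = 0.0864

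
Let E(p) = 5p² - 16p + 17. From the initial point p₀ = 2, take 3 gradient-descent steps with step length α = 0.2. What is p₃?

E′(p) = 10p - 16
p₁ = 2 − 0.2·4 = 1.2
p₂ = 1.2 − 0.2·(-4) = 2
p₃ = 2 − 0.2·4 = 1.2

1.2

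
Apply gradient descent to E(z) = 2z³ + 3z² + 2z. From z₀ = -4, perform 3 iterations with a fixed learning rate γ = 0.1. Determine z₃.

-4140.4418176

E′(z) = 6z² + 6z + 2
Step 1: E′(-4) = 74; z₁ = -4 − 0.1·74 = -11.4
Step 2: E′(-11.4) = 713.36; z₂ = -11.4 − 0.1·713.36 = -82.736
Step 3: E′(-82.736) = 40577.058176; z₃ = -82.736 − 0.1·40577.058176 = -4140.4418176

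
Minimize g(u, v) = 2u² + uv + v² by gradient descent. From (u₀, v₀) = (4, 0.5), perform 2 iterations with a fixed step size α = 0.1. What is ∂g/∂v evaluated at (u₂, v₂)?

0.94

∇g = (4u + v, u + 2v)
Step 1: at (4, 0.5), ∇g = (16.5, 5) → (4, 0.5) − 0.1·(16.5, 5) = (2.35, 0)
Step 2: at (2.35, 0), ∇g = (9.4, 2.35) → (2.35, 0) − 0.1·(9.4, 2.35) = (1.41, -0.235)
∂g/∂v at (1.41, -0.235) = 0.94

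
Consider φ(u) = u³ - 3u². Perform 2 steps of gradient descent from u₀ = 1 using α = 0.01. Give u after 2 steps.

φ′(u) = 3u² - 6u
u₁ = 1 − 0.01·(-3) = 1.03
u₂ = 1.03 − 0.01·(-2.9973) = 1.059973

1.059973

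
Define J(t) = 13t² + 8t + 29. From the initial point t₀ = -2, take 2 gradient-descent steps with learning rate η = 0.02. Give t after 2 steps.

-0.6976

J′(t) = 26t + 8
t₁ = -2 − 0.02·(-44) = -1.12
t₂ = -1.12 − 0.02·(-21.12) = -0.6976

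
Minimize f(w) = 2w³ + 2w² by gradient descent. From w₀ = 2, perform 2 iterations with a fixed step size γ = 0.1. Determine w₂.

-1.584

f′(w) = 6w² + 4w
Step 1: f′(2) = 32; w₁ = 2 − 0.1·32 = -1.2
Step 2: f′(-1.2) = 3.84; w₂ = -1.2 − 0.1·3.84 = -1.584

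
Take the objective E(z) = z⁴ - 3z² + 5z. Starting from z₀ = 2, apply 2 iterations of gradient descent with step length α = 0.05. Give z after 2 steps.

E′(z) = 4z³ - 6z + 5
z₁ = 2 − 0.05·25 = 0.75
z₂ = 0.75 − 0.05·2.1875 = 0.640625

0.640625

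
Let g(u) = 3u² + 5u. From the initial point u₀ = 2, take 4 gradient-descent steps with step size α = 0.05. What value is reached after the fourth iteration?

-0.15305

g′(u) = 6u + 5
u₁ = 2 − 0.05·17 = 1.15
u₂ = 1.15 − 0.05·11.9 = 0.555
u₃ = 0.555 − 0.05·8.33 = 0.1385
u₄ = 0.1385 − 0.05·5.831 = -0.15305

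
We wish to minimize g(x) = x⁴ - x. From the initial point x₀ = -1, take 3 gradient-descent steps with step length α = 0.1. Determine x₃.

g′(x) = 4x³ - 1
x₁ = -1 − 0.1·(-5) = -0.5
x₂ = -0.5 − 0.1·(-1.5) = -0.35
x₃ = -0.35 − 0.1·(-1.1715) = -0.23285

-0.23285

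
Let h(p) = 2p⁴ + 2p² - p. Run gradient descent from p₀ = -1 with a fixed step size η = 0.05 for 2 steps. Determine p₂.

h′(p) = 8p³ + 4p - 1
p₁ = -1 − 0.05·(-13) = -0.35
p₂ = -0.35 − 0.05·(-2.743) = -0.21285

-0.21285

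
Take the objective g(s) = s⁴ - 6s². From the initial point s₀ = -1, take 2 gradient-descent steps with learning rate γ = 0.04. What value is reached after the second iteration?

g′(s) = 4s³ - 12s
s₁ = -1 − 0.04·8 = -1.32
s₂ = -1.32 − 0.04·6.640128 = -1.58560512

-1.58560512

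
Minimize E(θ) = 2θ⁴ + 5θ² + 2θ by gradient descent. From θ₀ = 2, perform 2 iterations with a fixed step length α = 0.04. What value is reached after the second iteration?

0.01151488

E′(θ) = 8θ³ + 10θ + 2
Step 1: E′(2) = 86; θ₁ = 2 − 0.04·86 = -1.44
Step 2: E′(-1.44) = -36.287872; θ₂ = -1.44 − 0.04·(-36.287872) = 0.01151488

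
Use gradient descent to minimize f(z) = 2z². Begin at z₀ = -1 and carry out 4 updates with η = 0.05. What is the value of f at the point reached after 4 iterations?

0.33554432

f′(z) = 4z
z₁ = -1 − 0.05·(-4) = -0.8
z₂ = -0.8 − 0.05·(-3.2) = -0.64
z₃ = -0.64 − 0.05·(-2.56) = -0.512
z₄ = -0.512 − 0.05·(-2.048) = -0.4096
f(-0.4096) = 0.33554432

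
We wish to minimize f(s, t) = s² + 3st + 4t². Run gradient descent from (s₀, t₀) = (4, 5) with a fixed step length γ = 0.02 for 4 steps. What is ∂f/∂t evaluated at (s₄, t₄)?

22.70083968

∇f = (2s + 3t, 3s + 8t)
(s₁, t₁) = (4, 5) − 0.02·(23, 52) = (3.54, 3.96)
(s₂, t₂) = (3.54, 3.96) − 0.02·(18.96, 42.3) = (3.1608, 3.114)
(s₃, t₃) = (3.1608, 3.114) − 0.02·(15.6636, 34.3944) = (2.847528, 2.426112)
(s₄, t₄) = (2.847528, 2.426112) − 0.02·(12.973392, 27.95148) = (2.58806016, 1.8670824)
∂f/∂t at (2.58806016, 1.8670824) = 22.70083968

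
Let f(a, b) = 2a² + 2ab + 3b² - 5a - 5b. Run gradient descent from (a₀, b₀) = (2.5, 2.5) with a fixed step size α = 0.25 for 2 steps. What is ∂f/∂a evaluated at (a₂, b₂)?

6.25

∇f = (4a + 2b - 5, 2a + 6b - 5)
(a₁, b₁) = (2.5, 2.5) − 0.25·(10, 15) = (0, -1.25)
(a₂, b₂) = (0, -1.25) − 0.25·(-7.5, -12.5) = (1.875, 1.875)
∂f/∂a at (1.875, 1.875) = 6.25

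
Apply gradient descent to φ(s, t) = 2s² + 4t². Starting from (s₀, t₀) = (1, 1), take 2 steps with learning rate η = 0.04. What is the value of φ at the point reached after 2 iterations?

∇φ = (4s, 8t)
Step 1: at (1, 1), ∇φ = (4, 8) → (1, 1) − 0.04·(4, 8) = (0.84, 0.68)
Step 2: at (0.84, 0.68), ∇φ = (3.36, 5.44) → (0.84, 0.68) − 0.04·(3.36, 5.44) = (0.7056, 0.4624)
φ(0.7056, 0.4624) = 1.85099776

1.85099776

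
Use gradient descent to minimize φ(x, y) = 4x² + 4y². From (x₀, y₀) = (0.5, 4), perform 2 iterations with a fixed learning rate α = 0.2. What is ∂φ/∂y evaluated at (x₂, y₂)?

11.52

∇φ = (8x, 8y)
Step 1: at (0.5, 4), ∇φ = (4, 32) → (0.5, 4) − 0.2·(4, 32) = (-0.3, -2.4)
Step 2: at (-0.3, -2.4), ∇φ = (-2.4, -19.2) → (-0.3, -2.4) − 0.2·(-2.4, -19.2) = (0.18, 1.44)
∂φ/∂y at (0.18, 1.44) = 11.52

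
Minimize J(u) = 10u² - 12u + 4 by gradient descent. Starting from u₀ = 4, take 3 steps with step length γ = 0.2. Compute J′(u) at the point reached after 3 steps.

-1836

J′(u) = 20u - 12
Step 1: J′(4) = 68; u₁ = 4 − 0.2·68 = -9.6
Step 2: J′(-9.6) = -204; u₂ = -9.6 − 0.2·(-204) = 31.2
Step 3: J′(31.2) = 612; u₃ = 31.2 − 0.2·612 = -91.2
J′(u) at (-91.2) = -1836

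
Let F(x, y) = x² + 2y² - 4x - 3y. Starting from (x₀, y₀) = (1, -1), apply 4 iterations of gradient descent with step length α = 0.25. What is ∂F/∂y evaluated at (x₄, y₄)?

∇F = (2x - 4, 4y - 3)
(x₁, y₁) = (1, -1) − 0.25·(-2, -7) = (1.5, 0.75)
(x₂, y₂) = (1.5, 0.75) − 0.25·(-1, 0) = (1.75, 0.75)
(x₃, y₃) = (1.75, 0.75) − 0.25·(-0.5, 0) = (1.875, 0.75)
(x₄, y₄) = (1.875, 0.75) − 0.25·(-0.25, 0) = (1.9375, 0.75)
∂F/∂y at (1.9375, 0.75) = 0

0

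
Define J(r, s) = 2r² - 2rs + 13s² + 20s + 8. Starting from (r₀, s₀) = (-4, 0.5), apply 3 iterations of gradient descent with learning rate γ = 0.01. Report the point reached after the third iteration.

∇J = (4r - 2s, -2r + 26s + 20)
(r₁, s₁) = (-4, 0.5) − 0.01·(-17, 41) = (-3.83, 0.09)
(r₂, s₂) = (-3.83, 0.09) − 0.01·(-15.5, 30) = (-3.675, -0.21)
(r₃, s₃) = (-3.675, -0.21) − 0.01·(-14.28, 21.89) = (-3.5322, -0.4289)

(-3.5322, -0.4289)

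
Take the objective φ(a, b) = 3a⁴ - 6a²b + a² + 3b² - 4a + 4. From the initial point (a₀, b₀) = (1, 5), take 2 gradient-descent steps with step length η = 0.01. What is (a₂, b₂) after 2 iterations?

(1.9618, 4.6094)

∇φ = (12a³ - 12ab + 2a - 4, -6a² + 6b)
Step 1: at (1, 5), ∇φ = (-50, 24) → (1, 5) − 0.01·(-50, 24) = (1.5, 4.76)
Step 2: at (1.5, 4.76), ∇φ = (-46.18, 15.06) → (1.5, 4.76) − 0.01·(-46.18, 15.06) = (1.9618, 4.6094)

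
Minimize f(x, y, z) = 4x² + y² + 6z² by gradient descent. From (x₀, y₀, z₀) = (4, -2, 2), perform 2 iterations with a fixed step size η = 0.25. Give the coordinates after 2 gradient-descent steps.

(4, -0.5, 8)

∇f = (8x, 2y, 12z)
(x₁, y₁, z₁) = (4, -2, 2) − 0.25·(32, -4, 24) = (-4, -1, -4)
(x₂, y₂, z₂) = (-4, -1, -4) − 0.25·(-32, -2, -48) = (4, -0.5, 8)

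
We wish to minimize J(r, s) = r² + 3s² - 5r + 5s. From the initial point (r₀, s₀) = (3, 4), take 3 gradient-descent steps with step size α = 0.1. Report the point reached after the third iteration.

(2.756, -0.524)

∇J = (2r - 5, 6s + 5)
(r₁, s₁) = (3, 4) − 0.1·(1, 29) = (2.9, 1.1)
(r₂, s₂) = (2.9, 1.1) − 0.1·(0.8, 11.6) = (2.82, -0.06)
(r₃, s₃) = (2.82, -0.06) − 0.1·(0.64, 4.64) = (2.756, -0.524)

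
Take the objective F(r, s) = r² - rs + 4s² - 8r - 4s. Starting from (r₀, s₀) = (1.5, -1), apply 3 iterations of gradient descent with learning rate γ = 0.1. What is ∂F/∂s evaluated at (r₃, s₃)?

-0.61

∇F = (2r - s - 8, -r + 8s - 4)
(r₁, s₁) = (1.5, -1) − 0.1·(-4, -13.5) = (1.9, 0.35)
(r₂, s₂) = (1.9, 0.35) − 0.1·(-4.55, -3.1) = (2.355, 0.66)
(r₃, s₃) = (2.355, 0.66) − 0.1·(-3.95, -1.075) = (2.75, 0.7675)
∂F/∂s at (2.75, 0.7675) = -0.61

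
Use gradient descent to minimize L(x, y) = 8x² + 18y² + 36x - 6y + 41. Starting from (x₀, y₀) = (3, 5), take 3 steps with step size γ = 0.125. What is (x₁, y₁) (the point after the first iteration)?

∇L = (16x + 36, 36y - 6)
Step 1: at (3, 5), ∇L = (84, 174) → (3, 5) − 0.125·(84, 174) = (-7.5, -16.75)

(-7.5, -16.75)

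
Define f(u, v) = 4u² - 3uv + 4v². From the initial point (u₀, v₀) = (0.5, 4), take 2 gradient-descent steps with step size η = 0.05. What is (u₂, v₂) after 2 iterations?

(0.91125, 1.62)

∇f = (8u - 3v, -3u + 8v)
Step 1: at (0.5, 4), ∇f = (-8, 30.5) → (0.5, 4) − 0.05·(-8, 30.5) = (0.9, 2.475)
Step 2: at (0.9, 2.475), ∇f = (-0.225, 17.1) → (0.9, 2.475) − 0.05·(-0.225, 17.1) = (0.91125, 1.62)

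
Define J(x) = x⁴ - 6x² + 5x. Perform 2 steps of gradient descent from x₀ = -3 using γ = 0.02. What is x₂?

J′(x) = 4x³ - 12x + 5
Step 1: J′(-3) = -67; x₁ = -3 − 0.02·(-67) = -1.66
Step 2: J′(-1.66) = 6.622816; x₂ = -1.66 − 0.02·6.622816 = -1.79245632

-1.79245632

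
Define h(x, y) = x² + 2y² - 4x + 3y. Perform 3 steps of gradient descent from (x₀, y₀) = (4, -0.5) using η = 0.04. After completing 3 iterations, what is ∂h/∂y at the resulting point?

∇h = (2x - 4, 4y + 3)
(x₁, y₁) = (4, -0.5) − 0.04·(4, 1) = (3.84, -0.54)
(x₂, y₂) = (3.84, -0.54) − 0.04·(3.68, 0.84) = (3.6928, -0.5736)
(x₃, y₃) = (3.6928, -0.5736) − 0.04·(3.3856, 0.7056) = (3.557376, -0.601824)
∂h/∂y at (3.557376, -0.601824) = 0.592704

0.592704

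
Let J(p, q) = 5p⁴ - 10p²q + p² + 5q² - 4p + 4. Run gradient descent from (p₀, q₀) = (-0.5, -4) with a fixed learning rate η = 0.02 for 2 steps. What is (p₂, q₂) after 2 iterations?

∇J = (20p³ - 20pq + 2p - 4, -10p² + 10q)
(p₁, q₁) = (-0.5, -4) − 0.02·(-47.5, -42.5) = (0.45, -3.15)
(p₂, q₂) = (0.45, -3.15) − 0.02·(27.0725, -33.525) = (-0.09145, -2.4795)

(-0.09145, -2.4795)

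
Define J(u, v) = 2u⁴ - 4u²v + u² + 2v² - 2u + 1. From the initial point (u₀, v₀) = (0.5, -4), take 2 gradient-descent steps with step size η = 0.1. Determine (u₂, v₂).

(2.4088, -0.896)

∇J = (8u³ - 8uv + 2u - 2, -4u² + 4v)
(u₁, v₁) = (0.5, -4) − 0.1·(16, -17) = (-1.1, -2.3)
(u₂, v₂) = (-1.1, -2.3) − 0.1·(-35.088, -14.04) = (2.4088, -0.896)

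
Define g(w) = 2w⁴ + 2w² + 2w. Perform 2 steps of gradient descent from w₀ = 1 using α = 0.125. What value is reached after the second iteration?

g′(w) = 8w³ + 4w + 2
Step 1: g′(1) = 14; w₁ = 1 − 0.125·14 = -0.75
Step 2: g′(-0.75) = -4.375; w₂ = -0.75 − 0.125·(-4.375) = -0.203125

-0.203125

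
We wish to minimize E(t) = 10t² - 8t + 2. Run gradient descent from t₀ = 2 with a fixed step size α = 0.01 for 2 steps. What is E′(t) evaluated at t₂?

20.48

E′(t) = 20t - 8
Step 1: E′(2) = 32; t₁ = 2 − 0.01·32 = 1.68
Step 2: E′(1.68) = 25.6; t₂ = 1.68 − 0.01·25.6 = 1.424
E′(t) at (1.424) = 20.48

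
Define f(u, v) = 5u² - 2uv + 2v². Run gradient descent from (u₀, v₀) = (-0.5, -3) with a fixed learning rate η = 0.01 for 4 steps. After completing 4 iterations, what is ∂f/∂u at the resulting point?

-0.05076608

∇f = (10u - 2v, -2u + 4v)
(u₁, v₁) = (-0.5, -3) − 0.01·(1, -11) = (-0.51, -2.89)
(u₂, v₂) = (-0.51, -2.89) − 0.01·(0.68, -10.54) = (-0.5168, -2.7846)
(u₃, v₃) = (-0.5168, -2.7846) − 0.01·(0.4012, -10.1048) = (-0.520812, -2.683552)
(u₄, v₄) = (-0.520812, -2.683552) − 0.01·(0.158984, -9.692584) = (-0.52240184, -2.58662616)
∂f/∂u at (-0.52240184, -2.58662616) = -0.05076608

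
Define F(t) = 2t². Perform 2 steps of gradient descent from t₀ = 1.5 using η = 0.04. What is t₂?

1.0584

F′(t) = 4t
t₁ = 1.5 − 0.04·6 = 1.26
t₂ = 1.26 − 0.04·5.04 = 1.0584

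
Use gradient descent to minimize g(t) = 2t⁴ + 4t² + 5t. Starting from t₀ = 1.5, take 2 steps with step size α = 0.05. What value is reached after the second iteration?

g′(t) = 8t³ + 8t + 5
Step 1: g′(1.5) = 44; t₁ = 1.5 − 0.05·44 = -0.7
Step 2: g′(-0.7) = -3.344; t₂ = -0.7 − 0.05·(-3.344) = -0.5328

-0.5328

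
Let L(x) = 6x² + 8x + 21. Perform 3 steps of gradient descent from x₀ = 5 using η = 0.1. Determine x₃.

-0.712

L′(x) = 12x + 8
Step 1: L′(5) = 68; x₁ = 5 − 0.1·68 = -1.8
Step 2: L′(-1.8) = -13.6; x₂ = -1.8 − 0.1·(-13.6) = -0.44
Step 3: L′(-0.44) = 2.72; x₃ = -0.44 − 0.1·2.72 = -0.712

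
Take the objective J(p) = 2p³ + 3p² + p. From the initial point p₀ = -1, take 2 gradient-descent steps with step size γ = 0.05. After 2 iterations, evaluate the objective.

-0.15904583896875

J′(p) = 6p² + 6p + 1
p₁ = -1 − 0.05·1 = -1.05
p₂ = -1.05 − 0.05·1.315 = -1.11575
J(-1.11575) = -0.15904583896875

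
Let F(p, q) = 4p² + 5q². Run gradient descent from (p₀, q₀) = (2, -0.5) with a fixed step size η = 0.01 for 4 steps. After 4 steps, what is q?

-0.32805

∇F = (8p, 10q)
(p₁, q₁) = (2, -0.5) − 0.01·(16, -5) = (1.84, -0.45)
(p₂, q₂) = (1.84, -0.45) − 0.01·(14.72, -4.5) = (1.6928, -0.405)
(p₃, q₃) = (1.6928, -0.405) − 0.01·(13.5424, -4.05) = (1.557376, -0.3645)
(p₄, q₄) = (1.557376, -0.3645) − 0.01·(12.459008, -3.645) = (1.43278592, -0.32805)
q = -0.32805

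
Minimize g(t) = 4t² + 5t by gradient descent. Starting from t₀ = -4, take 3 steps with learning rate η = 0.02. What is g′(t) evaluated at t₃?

g′(t) = 8t + 5
t₁ = -4 − 0.02·(-27) = -3.46
t₂ = -3.46 − 0.02·(-22.68) = -3.0064
t₃ = -3.0064 − 0.02·(-19.0512) = -2.625376
g′(t) at (-2.625376) = -16.003008

-16.003008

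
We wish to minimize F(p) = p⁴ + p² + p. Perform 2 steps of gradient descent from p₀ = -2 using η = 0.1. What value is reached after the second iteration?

-0.25

F′(p) = 4p³ + 2p + 1
Step 1: F′(-2) = -35; p₁ = -2 − 0.1·(-35) = 1.5
Step 2: F′(1.5) = 17.5; p₂ = 1.5 − 0.1·17.5 = -0.25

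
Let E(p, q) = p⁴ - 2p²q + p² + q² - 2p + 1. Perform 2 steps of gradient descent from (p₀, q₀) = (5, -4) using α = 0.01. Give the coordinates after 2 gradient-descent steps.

(-0.69475712, -3.336112)

∇E = (4p³ - 4pq + 2p - 2, -2p² + 2q)
(p₁, q₁) = (5, -4) − 0.01·(588, -58) = (-0.88, -3.42)
(p₂, q₂) = (-0.88, -3.42) − 0.01·(-18.524288, -8.3888) = (-0.69475712, -3.336112)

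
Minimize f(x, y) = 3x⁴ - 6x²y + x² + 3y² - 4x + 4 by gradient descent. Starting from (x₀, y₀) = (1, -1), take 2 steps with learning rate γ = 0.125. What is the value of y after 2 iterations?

2.421875

∇f = (12x³ - 12xy + 2x - 4, -6x² + 6y)
(x₁, y₁) = (1, -1) − 0.125·(22, -12) = (-1.75, 0.5)
(x₂, y₂) = (-1.75, 0.5) − 0.125·(-61.3125, -15.375) = (5.9140625, 2.421875)
y = 2.421875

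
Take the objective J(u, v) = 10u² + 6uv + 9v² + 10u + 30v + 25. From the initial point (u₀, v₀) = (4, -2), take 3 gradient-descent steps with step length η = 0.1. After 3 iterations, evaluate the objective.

1188.078912

∇J = (20u + 6v + 10, 6u + 18v + 30)
Step 1: at (4, -2), ∇J = (78, 18) → (4, -2) − 0.1·(78, 18) = (-3.8, -3.8)
Step 2: at (-3.8, -3.8), ∇J = (-88.8, -61.2) → (-3.8, -3.8) − 0.1·(-88.8, -61.2) = (5.08, 2.32)
Step 3: at (5.08, 2.32), ∇J = (125.52, 102.24) → (5.08, 2.32) − 0.1·(125.52, 102.24) = (-7.472, -7.904)
J(-7.472, -7.904) = 1188.078912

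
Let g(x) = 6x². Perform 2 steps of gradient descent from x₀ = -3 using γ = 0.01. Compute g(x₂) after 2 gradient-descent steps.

g′(x) = 12x
x₁ = -3 − 0.01·(-36) = -2.64
x₂ = -2.64 − 0.01·(-31.68) = -2.3232
g(-2.3232) = 32.38354944

32.38354944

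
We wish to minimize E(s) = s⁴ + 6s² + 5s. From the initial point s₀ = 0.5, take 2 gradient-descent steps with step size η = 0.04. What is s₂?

-0.17921024

E′(s) = 4s³ + 12s + 5
Step 1: E′(0.5) = 11.5; s₁ = 0.5 − 0.04·11.5 = 0.04
Step 2: E′(0.04) = 5.480256; s₂ = 0.04 − 0.04·5.480256 = -0.17921024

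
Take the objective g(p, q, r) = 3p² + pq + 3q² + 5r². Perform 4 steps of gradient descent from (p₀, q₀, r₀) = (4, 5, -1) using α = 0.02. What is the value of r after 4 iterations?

∇g = (6p + q, p + 6q, 10r)
Step 1: at (4, 5, -1), ∇g = (29, 34, -10) → (4, 5, -1) − 0.02·(29, 34, -10) = (3.42, 4.32, -0.8)
Step 2: at (3.42, 4.32, -0.8), ∇g = (24.84, 29.34, -8) → (3.42, 4.32, -0.8) − 0.02·(24.84, 29.34, -8) = (2.9232, 3.7332, -0.64)
Step 3: at (2.9232, 3.7332, -0.64), ∇g = (21.2724, 25.3224, -6.4) → (2.9232, 3.7332, -0.64) − 0.02·(21.2724, 25.3224, -6.4) = (2.497752, 3.226752, -0.512)
Step 4: at (2.497752, 3.226752, -0.512), ∇g = (18.213264, 21.858264, -5.12) → (2.497752, 3.226752, -0.512) − 0.02·(18.213264, 21.858264, -5.12) = (2.13348672, 2.78958672, -0.4096)
r = -0.4096

-0.4096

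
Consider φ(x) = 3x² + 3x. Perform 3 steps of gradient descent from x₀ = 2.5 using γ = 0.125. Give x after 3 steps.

φ′(x) = 6x + 3
x₁ = 2.5 − 0.125·18 = 0.25
x₂ = 0.25 − 0.125·4.5 = -0.3125
x₃ = -0.3125 − 0.125·1.125 = -0.453125

-0.453125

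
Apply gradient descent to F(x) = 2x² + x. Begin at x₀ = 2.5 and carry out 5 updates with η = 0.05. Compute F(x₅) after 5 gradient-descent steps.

F′(x) = 4x + 1
Step 1: F′(2.5) = 11; x₁ = 2.5 − 0.05·11 = 1.95
Step 2: F′(1.95) = 8.8; x₂ = 1.95 − 0.05·8.8 = 1.51
Step 3: F′(1.51) = 7.04; x₃ = 1.51 − 0.05·7.04 = 1.158
Step 4: F′(1.158) = 5.632; x₄ = 1.158 − 0.05·5.632 = 0.8764
Step 5: F′(0.8764) = 4.5056; x₅ = 0.8764 − 0.05·4.5056 = 0.65112
F(0.65112) = 1.4990345088

1.4990345088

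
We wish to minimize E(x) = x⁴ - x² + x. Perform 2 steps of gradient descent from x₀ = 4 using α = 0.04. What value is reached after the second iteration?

27.39659776

E′(x) = 4x³ - 2x + 1
x₁ = 4 − 0.04·249 = -5.96
x₂ = -5.96 − 0.04·(-833.914944) = 27.39659776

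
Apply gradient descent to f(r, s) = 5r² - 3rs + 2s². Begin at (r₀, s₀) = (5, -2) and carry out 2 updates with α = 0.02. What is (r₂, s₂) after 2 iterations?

∇f = (10r - 3s, -3r + 4s)
(r₁, s₁) = (5, -2) − 0.02·(56, -23) = (3.88, -1.54)
(r₂, s₂) = (3.88, -1.54) − 0.02·(43.42, -17.8) = (3.0116, -1.184)

(3.0116, -1.184)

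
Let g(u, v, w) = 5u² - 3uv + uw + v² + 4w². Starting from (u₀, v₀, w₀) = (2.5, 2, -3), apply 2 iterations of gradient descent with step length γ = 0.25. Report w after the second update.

-2

∇g = (10u - 3v + w, -3u + 2v, u + 8w)
(u₁, v₁, w₁) = (2.5, 2, -3) − 0.25·(16, -3.5, -21.5) = (-1.5, 2.875, 2.375)
(u₂, v₂, w₂) = (-1.5, 2.875, 2.375) − 0.25·(-21.25, 10.25, 17.5) = (3.8125, 0.3125, -2)
w = -2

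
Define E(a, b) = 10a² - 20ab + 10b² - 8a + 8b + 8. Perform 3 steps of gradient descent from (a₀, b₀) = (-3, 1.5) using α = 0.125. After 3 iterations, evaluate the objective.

983456

∇E = (20a - 20b - 8, -20a + 20b + 8)
(a₁, b₁) = (-3, 1.5) − 0.125·(-98, 98) = (9.25, -10.75)
(a₂, b₂) = (9.25, -10.75) − 0.125·(392, -392) = (-39.75, 38.25)
(a₃, b₃) = (-39.75, 38.25) − 0.125·(-1568, 1568) = (156.25, -157.75)
E(156.25, -157.75) = 983456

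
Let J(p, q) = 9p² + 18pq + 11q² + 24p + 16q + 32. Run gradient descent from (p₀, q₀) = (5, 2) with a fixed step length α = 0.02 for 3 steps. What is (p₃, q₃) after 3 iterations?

(0.8384, -1.6336)

∇J = (18p + 18q + 24, 18p + 22q + 16)
Step 1: at (5, 2), ∇J = (150, 150) → (5, 2) − 0.02·(150, 150) = (2, -1)
Step 2: at (2, -1), ∇J = (42, 30) → (2, -1) − 0.02·(42, 30) = (1.16, -1.6)
Step 3: at (1.16, -1.6), ∇J = (16.08, 1.68) → (1.16, -1.6) − 0.02·(16.08, 1.68) = (0.8384, -1.6336)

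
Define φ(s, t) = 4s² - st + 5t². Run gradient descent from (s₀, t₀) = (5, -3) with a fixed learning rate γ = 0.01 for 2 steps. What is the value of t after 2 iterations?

∇φ = (8s - t, -s + 10t)
(s₁, t₁) = (5, -3) − 0.01·(43, -35) = (4.57, -2.65)
(s₂, t₂) = (4.57, -2.65) − 0.01·(39.21, -31.07) = (4.1779, -2.3393)
t = -2.3393

-2.3393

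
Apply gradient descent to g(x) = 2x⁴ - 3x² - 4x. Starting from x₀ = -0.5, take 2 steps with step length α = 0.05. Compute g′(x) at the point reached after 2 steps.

g′(x) = 8x³ - 6x - 4
Step 1: g′(-0.5) = -2; x₁ = -0.5 − 0.05·(-2) = -0.4
Step 2: g′(-0.4) = -2.112; x₂ = -0.4 − 0.05·(-2.112) = -0.2944
g′(x) at (-0.2944) = -2.437728387072

-2.437728387072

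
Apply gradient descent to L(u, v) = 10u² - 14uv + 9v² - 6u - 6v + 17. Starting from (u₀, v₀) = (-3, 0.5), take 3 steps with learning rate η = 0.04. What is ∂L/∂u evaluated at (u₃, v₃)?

-3.853504

∇L = (20u - 14v - 6, -14u + 18v - 6)
Step 1: at (-3, 0.5), ∇L = (-73, 45) → (-3, 0.5) − 0.04·(-73, 45) = (-0.08, -1.3)
Step 2: at (-0.08, -1.3), ∇L = (10.6, -28.28) → (-0.08, -1.3) − 0.04·(10.6, -28.28) = (-0.504, -0.1688)
Step 3: at (-0.504, -0.1688), ∇L = (-13.7168, -1.9824) → (-0.504, -0.1688) − 0.04·(-13.7168, -1.9824) = (0.044672, -0.089504)
∂L/∂u at (0.044672, -0.089504) = -3.853504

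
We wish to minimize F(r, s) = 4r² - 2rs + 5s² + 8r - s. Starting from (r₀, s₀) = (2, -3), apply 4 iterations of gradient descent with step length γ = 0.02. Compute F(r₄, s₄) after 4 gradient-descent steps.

9.16593427165184

∇F = (8r - 2s + 8, -2r + 10s - 1)
(r₁, s₁) = (2, -3) − 0.02·(30, -35) = (1.4, -2.3)
(r₂, s₂) = (1.4, -2.3) − 0.02·(23.8, -26.8) = (0.924, -1.764)
(r₃, s₃) = (0.924, -1.764) − 0.02·(18.92, -20.488) = (0.5456, -1.35424)
(r₄, s₄) = (0.5456, -1.35424) − 0.02·(15.07328, -15.6336) = (0.2441344, -1.041568)
F(0.2441344, -1.041568) = 9.16593427165184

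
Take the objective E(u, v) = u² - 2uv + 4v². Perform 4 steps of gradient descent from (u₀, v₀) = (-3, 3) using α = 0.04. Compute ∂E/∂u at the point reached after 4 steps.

-3.84887808

∇E = (2u - 2v, -2u + 8v)
Step 1: at (-3, 3), ∇E = (-12, 30) → (-3, 3) − 0.04·(-12, 30) = (-2.52, 1.8)
Step 2: at (-2.52, 1.8), ∇E = (-8.64, 19.44) → (-2.52, 1.8) − 0.04·(-8.64, 19.44) = (-2.1744, 1.0224)
Step 3: at (-2.1744, 1.0224), ∇E = (-6.3936, 12.528) → (-2.1744, 1.0224) − 0.04·(-6.3936, 12.528) = (-1.918656, 0.52128)
Step 4: at (-1.918656, 0.52128), ∇E = (-4.879872, 8.007552) → (-1.918656, 0.52128) − 0.04·(-4.879872, 8.007552) = (-1.72346112, 0.20097792)
∂E/∂u at (-1.72346112, 0.20097792) = -3.84887808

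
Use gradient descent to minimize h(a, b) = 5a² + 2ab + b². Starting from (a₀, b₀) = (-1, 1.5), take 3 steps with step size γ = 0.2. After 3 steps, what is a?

∇h = (10a + 2b, 2a + 2b)
(a₁, b₁) = (-1, 1.5) − 0.2·(-7, 1) = (0.4, 1.3)
(a₂, b₂) = (0.4, 1.3) − 0.2·(6.6, 3.4) = (-0.92, 0.62)
(a₃, b₃) = (-0.92, 0.62) − 0.2·(-7.96, -0.6) = (0.672, 0.74)
a = 0.672

0.672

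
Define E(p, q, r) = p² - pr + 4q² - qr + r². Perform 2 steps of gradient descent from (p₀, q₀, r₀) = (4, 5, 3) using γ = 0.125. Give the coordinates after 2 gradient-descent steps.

(2.953125, 0.421875, 3)

∇E = (2p - r, 8q - r, -p - q + 2r)
Step 1: at (4, 5, 3), ∇E = (5, 37, -3) → (4, 5, 3) − 0.125·(5, 37, -3) = (3.375, 0.375, 3.375)
Step 2: at (3.375, 0.375, 3.375), ∇E = (3.375, -0.375, 3) → (3.375, 0.375, 3.375) − 0.125·(3.375, -0.375, 3) = (2.953125, 0.421875, 3)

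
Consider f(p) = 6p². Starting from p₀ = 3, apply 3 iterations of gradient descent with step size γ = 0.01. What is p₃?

f′(p) = 12p
p₁ = 3 − 0.01·36 = 2.64
p₂ = 2.64 − 0.01·31.68 = 2.3232
p₃ = 2.3232 − 0.01·27.8784 = 2.044416

2.044416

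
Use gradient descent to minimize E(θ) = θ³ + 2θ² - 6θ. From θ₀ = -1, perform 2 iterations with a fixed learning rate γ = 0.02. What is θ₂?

E′(θ) = 3θ² + 4θ - 6
θ₁ = -1 − 0.02·(-7) = -0.86
θ₂ = -0.86 − 0.02·(-7.2212) = -0.715576

-0.715576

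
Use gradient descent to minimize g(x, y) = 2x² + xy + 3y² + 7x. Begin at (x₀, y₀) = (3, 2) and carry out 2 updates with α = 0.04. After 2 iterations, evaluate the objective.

19.03252224

∇g = (4x + y + 7, x + 6y)
(x₁, y₁) = (3, 2) − 0.04·(21, 15) = (2.16, 1.4)
(x₂, y₂) = (2.16, 1.4) − 0.04·(17.04, 10.56) = (1.4784, 0.9776)
g(1.4784, 0.9776) = 19.03252224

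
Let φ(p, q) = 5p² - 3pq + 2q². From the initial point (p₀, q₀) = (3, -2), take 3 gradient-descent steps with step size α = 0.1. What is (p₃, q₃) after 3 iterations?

∇φ = (10p - 3q, -3p + 4q)
(p₁, q₁) = (3, -2) − 0.1·(36, -17) = (-0.6, -0.3)
(p₂, q₂) = (-0.6, -0.3) − 0.1·(-5.1, 0.6) = (-0.09, -0.36)
(p₃, q₃) = (-0.09, -0.36) − 0.1·(0.18, -1.17) = (-0.108, -0.243)

(-0.108, -0.243)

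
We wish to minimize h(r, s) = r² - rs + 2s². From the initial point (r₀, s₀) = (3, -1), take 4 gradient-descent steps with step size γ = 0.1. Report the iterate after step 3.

(1.453, 0.211)

∇h = (2r - s, -r + 4s)
Step 1: at (3, -1), ∇h = (7, -7) → (3, -1) − 0.1·(7, -7) = (2.3, -0.3)
Step 2: at (2.3, -0.3), ∇h = (4.9, -3.5) → (2.3, -0.3) − 0.1·(4.9, -3.5) = (1.81, 0.05)
Step 3: at (1.81, 0.05), ∇h = (3.57, -1.61) → (1.81, 0.05) − 0.1·(3.57, -1.61) = (1.453, 0.211)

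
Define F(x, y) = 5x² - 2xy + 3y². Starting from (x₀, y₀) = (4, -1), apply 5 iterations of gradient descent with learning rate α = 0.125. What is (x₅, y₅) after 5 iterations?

∇F = (10x - 2y, -2x + 6y)
(x₁, y₁) = (4, -1) − 0.125·(42, -14) = (-1.25, 0.75)
(x₂, y₂) = (-1.25, 0.75) − 0.125·(-14, 7) = (0.5, -0.125)
(x₃, y₃) = (0.5, -0.125) − 0.125·(5.25, -1.75) = (-0.15625, 0.09375)
(x₄, y₄) = (-0.15625, 0.09375) − 0.125·(-1.75, 0.875) = (0.0625, -0.015625)
(x₅, y₅) = (0.0625, -0.015625) − 0.125·(0.65625, -0.21875) = (-0.01953125, 0.01171875)

(-0.01953125, 0.01171875)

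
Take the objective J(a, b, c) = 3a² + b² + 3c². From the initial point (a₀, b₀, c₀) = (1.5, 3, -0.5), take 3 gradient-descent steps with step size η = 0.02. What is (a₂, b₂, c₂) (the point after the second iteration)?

∇J = (6a, 2b, 6c)
Step 1: at (1.5, 3, -0.5), ∇J = (9, 6, -3) → (1.5, 3, -0.5) − 0.02·(9, 6, -3) = (1.32, 2.88, -0.44)
Step 2: at (1.32, 2.88, -0.44), ∇J = (7.92, 5.76, -2.64) → (1.32, 2.88, -0.44) − 0.02·(7.92, 5.76, -2.64) = (1.1616, 2.7648, -0.3872)

(1.1616, 2.7648, -0.3872)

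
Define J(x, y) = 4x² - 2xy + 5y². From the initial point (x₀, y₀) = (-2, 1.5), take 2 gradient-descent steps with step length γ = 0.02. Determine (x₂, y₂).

∇J = (8x - 2y, -2x + 10y)
(x₁, y₁) = (-2, 1.5) − 0.02·(-19, 19) = (-1.62, 1.12)
(x₂, y₂) = (-1.62, 1.12) − 0.02·(-15.2, 14.44) = (-1.316, 0.8312)

(-1.316, 0.8312)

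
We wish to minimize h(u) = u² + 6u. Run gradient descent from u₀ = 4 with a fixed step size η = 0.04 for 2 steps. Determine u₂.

h′(u) = 2u + 6
u₁ = 4 − 0.04·14 = 3.44
u₂ = 3.44 − 0.04·12.88 = 2.9248

2.9248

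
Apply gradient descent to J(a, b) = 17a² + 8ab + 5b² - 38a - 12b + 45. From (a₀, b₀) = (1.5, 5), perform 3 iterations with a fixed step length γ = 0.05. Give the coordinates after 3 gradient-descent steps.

∇J = (34a + 8b - 38, 8a + 10b - 12)
(a₁, b₁) = (1.5, 5) − 0.05·(53, 50) = (-1.15, 2.5)
(a₂, b₂) = (-1.15, 2.5) − 0.05·(-57.1, 3.8) = (1.705, 2.31)
(a₃, b₃) = (1.705, 2.31) − 0.05·(38.45, 24.74) = (-0.2175, 1.073)

(-0.2175, 1.073)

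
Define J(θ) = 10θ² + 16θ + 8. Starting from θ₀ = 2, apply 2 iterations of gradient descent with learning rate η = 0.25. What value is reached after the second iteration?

J′(θ) = 20θ + 16
θ₁ = 2 − 0.25·56 = -12
θ₂ = -12 − 0.25·(-224) = 44

44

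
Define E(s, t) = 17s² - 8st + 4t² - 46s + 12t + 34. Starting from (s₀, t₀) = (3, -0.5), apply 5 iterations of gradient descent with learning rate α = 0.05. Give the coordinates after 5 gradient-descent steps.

(0.73006, 0.0028)

∇E = (34s - 8t - 46, -8s + 8t + 12)
Step 1: at (3, -0.5), ∇E = (60, -16) → (3, -0.5) − 0.05·(60, -16) = (0, 0.3)
Step 2: at (0, 0.3), ∇E = (-48.4, 14.4) → (0, 0.3) − 0.05·(-48.4, 14.4) = (2.42, -0.42)
Step 3: at (2.42, -0.42), ∇E = (39.64, -10.72) → (2.42, -0.42) − 0.05·(39.64, -10.72) = (0.438, 0.116)
Step 4: at (0.438, 0.116), ∇E = (-32.036, 9.424) → (0.438, 0.116) − 0.05·(-32.036, 9.424) = (2.0398, -0.3552)
Step 5: at (2.0398, -0.3552), ∇E = (26.1948, -7.16) → (2.0398, -0.3552) − 0.05·(26.1948, -7.16) = (0.73006, 0.0028)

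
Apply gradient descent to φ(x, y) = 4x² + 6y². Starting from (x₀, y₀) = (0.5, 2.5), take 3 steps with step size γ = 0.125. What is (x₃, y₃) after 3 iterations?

∇φ = (8x, 12y)
(x₁, y₁) = (0.5, 2.5) − 0.125·(4, 30) = (0, -1.25)
(x₂, y₂) = (0, -1.25) − 0.125·(0, -15) = (0, 0.625)
(x₃, y₃) = (0, 0.625) − 0.125·(0, 7.5) = (0, -0.3125)

(0, -0.3125)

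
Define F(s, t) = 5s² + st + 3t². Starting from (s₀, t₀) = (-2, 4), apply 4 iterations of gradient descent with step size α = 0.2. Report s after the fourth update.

-1.2032

∇F = (10s + t, s + 6t)
(s₁, t₁) = (-2, 4) − 0.2·(-16, 22) = (1.2, -0.4)
(s₂, t₂) = (1.2, -0.4) − 0.2·(11.6, -1.2) = (-1.12, -0.16)
(s₃, t₃) = (-1.12, -0.16) − 0.2·(-11.36, -2.08) = (1.152, 0.256)
(s₄, t₄) = (1.152, 0.256) − 0.2·(11.776, 2.688) = (-1.2032, -0.2816)
s = -1.2032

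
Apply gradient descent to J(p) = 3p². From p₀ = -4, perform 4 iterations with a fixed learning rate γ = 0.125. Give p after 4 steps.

-0.015625

J′(p) = 6p
p₁ = -4 − 0.125·(-24) = -1
p₂ = -1 − 0.125·(-6) = -0.25
p₃ = -0.25 − 0.125·(-1.5) = -0.0625
p₄ = -0.0625 − 0.125·(-0.375) = -0.015625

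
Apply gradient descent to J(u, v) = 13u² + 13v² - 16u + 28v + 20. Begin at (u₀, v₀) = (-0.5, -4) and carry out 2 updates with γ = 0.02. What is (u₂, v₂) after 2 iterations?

∇J = (26u - 16, 26v + 28)
(u₁, v₁) = (-0.5, -4) − 0.02·(-29, -76) = (0.08, -2.48)
(u₂, v₂) = (0.08, -2.48) − 0.02·(-13.92, -36.48) = (0.3584, -1.7504)

(0.3584, -1.7504)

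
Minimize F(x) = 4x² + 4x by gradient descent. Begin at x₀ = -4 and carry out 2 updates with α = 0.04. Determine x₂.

F′(x) = 8x + 4
x₁ = -4 − 0.04·(-28) = -2.88
x₂ = -2.88 − 0.04·(-19.04) = -2.1184

-2.1184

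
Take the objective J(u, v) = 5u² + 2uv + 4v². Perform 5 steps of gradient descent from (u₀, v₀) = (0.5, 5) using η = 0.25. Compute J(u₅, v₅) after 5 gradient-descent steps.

19668.5791015625

∇J = (10u + 2v, 2u + 8v)
(u₁, v₁) = (0.5, 5) − 0.25·(15, 41) = (-3.25, -5.25)
(u₂, v₂) = (-3.25, -5.25) − 0.25·(-43, -48.5) = (7.5, 6.875)
(u₃, v₃) = (7.5, 6.875) − 0.25·(88.75, 70) = (-14.6875, -10.625)
(u₄, v₄) = (-14.6875, -10.625) − 0.25·(-168.125, -114.375) = (27.34375, 17.96875)
(u₅, v₅) = (27.34375, 17.96875) − 0.25·(309.375, 198.4375) = (-50, -31.640625)
J(-50, -31.640625) = 19668.5791015625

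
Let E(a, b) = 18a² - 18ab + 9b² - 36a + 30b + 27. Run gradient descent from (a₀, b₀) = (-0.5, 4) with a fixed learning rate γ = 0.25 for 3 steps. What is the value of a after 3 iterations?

3744.0625

∇E = (36a - 18b - 36, -18a + 18b + 30)
Step 1: at (-0.5, 4), ∇E = (-126, 111) → (-0.5, 4) − 0.25·(-126, 111) = (31, -23.75)
Step 2: at (31, -23.75), ∇E = (1507.5, -955.5) → (31, -23.75) − 0.25·(1507.5, -955.5) = (-345.875, 215.125)
Step 3: at (-345.875, 215.125), ∇E = (-16359.75, 10128) → (-345.875, 215.125) − 0.25·(-16359.75, 10128) = (3744.0625, -2316.875)
a = 3744.0625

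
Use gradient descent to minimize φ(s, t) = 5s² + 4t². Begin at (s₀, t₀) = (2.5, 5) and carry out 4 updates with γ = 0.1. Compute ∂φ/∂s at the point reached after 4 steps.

0

∇φ = (10s, 8t)
(s₁, t₁) = (2.5, 5) − 0.1·(25, 40) = (0, 1)
(s₂, t₂) = (0, 1) − 0.1·(0, 8) = (0, 0.2)
(s₃, t₃) = (0, 0.2) − 0.1·(0, 1.6) = (0, 0.04)
(s₄, t₄) = (0, 0.04) − 0.1·(0, 0.32) = (0, 0.008)
∂φ/∂s at (0, 0.008) = 0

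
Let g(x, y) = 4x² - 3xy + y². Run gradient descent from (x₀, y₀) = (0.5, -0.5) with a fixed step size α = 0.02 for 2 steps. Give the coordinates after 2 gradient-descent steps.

(0.3006, -0.4086)

∇g = (8x - 3y, -3x + 2y)
(x₁, y₁) = (0.5, -0.5) − 0.02·(5.5, -2.5) = (0.39, -0.45)
(x₂, y₂) = (0.39, -0.45) − 0.02·(4.47, -2.07) = (0.3006, -0.4086)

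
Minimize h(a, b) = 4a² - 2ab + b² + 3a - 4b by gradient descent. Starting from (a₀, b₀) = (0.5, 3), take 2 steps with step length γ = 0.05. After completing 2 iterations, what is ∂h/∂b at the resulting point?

∇h = (8a - 2b + 3, -2a + 2b - 4)
Step 1: at (0.5, 3), ∇h = (1, 1) → (0.5, 3) − 0.05·(1, 1) = (0.45, 2.95)
Step 2: at (0.45, 2.95), ∇h = (0.7, 1) → (0.45, 2.95) − 0.05·(0.7, 1) = (0.415, 2.9)
∂h/∂b at (0.415, 2.9) = 0.97

0.97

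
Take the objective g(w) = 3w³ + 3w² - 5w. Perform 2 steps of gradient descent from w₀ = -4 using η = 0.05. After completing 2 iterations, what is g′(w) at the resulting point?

g′(w) = 9w² + 6w - 5
Step 1: g′(-4) = 115; w₁ = -4 − 0.05·115 = -9.75
Step 2: g′(-9.75) = 792.0625; w₂ = -9.75 − 0.05·792.0625 = -49.353125
g′(w) at (-49.353125) = 21620.459775390625

21620.459775390625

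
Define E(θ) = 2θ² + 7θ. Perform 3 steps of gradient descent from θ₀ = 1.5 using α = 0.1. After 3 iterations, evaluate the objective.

-5.139392

E′(θ) = 4θ + 7
θ₁ = 1.5 − 0.1·13 = 0.2
θ₂ = 0.2 − 0.1·7.8 = -0.58
θ₃ = -0.58 − 0.1·4.68 = -1.048
E(-1.048) = -5.139392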